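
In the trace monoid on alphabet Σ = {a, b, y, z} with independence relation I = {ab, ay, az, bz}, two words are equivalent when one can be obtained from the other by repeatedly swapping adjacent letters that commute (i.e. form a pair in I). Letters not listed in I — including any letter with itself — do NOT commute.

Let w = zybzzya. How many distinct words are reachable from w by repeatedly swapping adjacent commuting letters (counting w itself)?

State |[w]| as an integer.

21

0(z) covers ∅
1(y) covers 0:z
2(b) covers 1:y
3(z) covers 1:y
4(z) covers 3:z
5(y) covers 2:b, 4:z
6(a) covers ∅
floor of heap: 0:z, 6:a
completions by unplaced set U, small U first (add the entries for U minus each lowest piece of U):
  |U|=1: {5}:1  {6}:1
  |U|=2: {2,5}:1  {4,5}:1  {5,6}:2
  |U|=3: {2,4,5}:2  {2,5,6}:3  {3,4,5}:1  {4,5,6}:3
  |U|=4: {2,3,4,5}:3  {2,4,5,6}:8  {3,4,5,6}:4
  |U|=5: {1,2,3,4,5}:3  {2,3,4,5,6}:15
  start at 0(z): 18
  start at 6(a): 3
sum over floor = 21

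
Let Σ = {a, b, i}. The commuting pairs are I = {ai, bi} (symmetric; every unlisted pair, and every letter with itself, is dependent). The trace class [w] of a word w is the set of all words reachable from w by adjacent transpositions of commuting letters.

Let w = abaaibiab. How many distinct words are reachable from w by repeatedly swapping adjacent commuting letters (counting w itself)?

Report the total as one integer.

36

drop 0:a onto floor
drop 1:b onto {0:a}
drop 2:a onto {1:b}
drop 3:a onto {2:a}
drop 4:i onto floor
drop 5:b onto {3:a}
drop 6:i onto {4:i}
drop 7:a onto {5:b}
drop 8:b onto {7:a}
ground layer = {0:a, 4:i}
drop-orders for the pieces not yet dropped (sum over which currently-grounded one goes next):
  1 to go: {6} 1  {8} 1
  2 to go: {4,6} 1  {6,8} 2  {7,8} 1
  3 to go: {4,6,8} 3  {5,7,8} 1  {6,7,8} 3
  4 to go: {3,5,7,8} 1  {4,6,7,8} 6  {5,6,7,8} 4
  5 to go: {2,3,5,7,8} 1  {3,5,6,7,8} 5  {4,5,6,7,8} 10
  6 to go: {1,2,3,5,7,8} 1  {2,3,5,6,7,8} 6  {3,4,5,6,7,8} 15
  7 to go: {0,1,2,3,5,7,8} 1  {1,2,3,5,6,7,8} 7  {2,3,4,5,6,7,8} 21
  if 0:a drops first: 28 orders
  if 4:i drops first: 8 orders
heap linearizations: 36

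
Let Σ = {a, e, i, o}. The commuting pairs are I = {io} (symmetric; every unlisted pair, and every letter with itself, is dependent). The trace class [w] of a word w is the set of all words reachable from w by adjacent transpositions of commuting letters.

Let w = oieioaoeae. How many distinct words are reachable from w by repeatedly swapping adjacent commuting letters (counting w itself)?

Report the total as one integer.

4

piece 0:o — minimal
piece 1:i — minimal
piece 2:e rests on {0:o, 1:i}
piece 3:i rests on {2:e}
piece 4:o rests on {2:e}
piece 5:a rests on {3:i, 4:o}
piece 6:o rests on {5:a}
piece 7:e rests on {6:o}
piece 8:a rests on {7:e}
piece 9:e rests on {8:a}
minimal pieces: {0:o, 1:i}
ways to finish when only these pieces remain (= sum over removing one remaining piece with nothing left below it):
  1 left: {9}→1
  2 left: {8,9}→1
  3 left: {7,8,9}→1
  4 left: {6,7,8,9}→1
  5 left: {5,6,7,8,9}→1
  6 left: {3,5,6,7,8,9}→1  {4,5,6,7,8,9}→1
  7 left: {3,4,5,6,7,8,9}→2
  8 left: {2,3,4,5,6,7,8,9}→2
  placing 0:o first → 2 extensions
  placing 1:i first → 2 extensions
total linear extensions = 4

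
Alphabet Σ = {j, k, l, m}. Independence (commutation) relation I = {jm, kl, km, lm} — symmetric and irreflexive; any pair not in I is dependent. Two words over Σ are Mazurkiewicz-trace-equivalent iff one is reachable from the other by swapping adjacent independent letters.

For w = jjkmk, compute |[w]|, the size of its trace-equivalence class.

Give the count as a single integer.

5

drop 0:j onto floor
drop 1:j onto {0:j}
drop 2:k onto {1:j}
drop 3:m onto floor
drop 4:k onto {2:k}
ground layer = {0:j, 3:m}
drop-orders for the pieces not yet dropped (sum over which currently-grounded one goes next):
  1 to go: {3} 1  {4} 1
  2 to go: {2,4} 1  {3,4} 2
  3 to go: {1,2,4} 1  {2,3,4} 3
  if 0:j drops first: 4 orders
  if 3:m drops first: 1 orders
heap linearizations: 5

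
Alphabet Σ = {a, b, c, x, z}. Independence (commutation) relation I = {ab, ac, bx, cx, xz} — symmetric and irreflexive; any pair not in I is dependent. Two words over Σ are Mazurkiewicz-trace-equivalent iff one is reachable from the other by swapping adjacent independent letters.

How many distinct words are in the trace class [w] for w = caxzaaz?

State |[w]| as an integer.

5

#0=c has no predecessor
#1=a has no predecessor
#2=x depends on [1:a]
#3=z depends on [0:c, 1:a]
#4=a depends on [2:x, 3:z]
#5=a depends on [4:a]
#6=z depends on [5:a]
sources: [0:c, 1:a]
N(rest) = Σ N(rest − s) over sources s of rest; N(one piece) = 1:
  size 1 → [6]=1
  size 2 → [5,6]=1
  size 3 → [4,5,6]=1
  size 4 → [2,4,5,6]=1  [3,4,5,6]=1
  size 5 → [0,3,4,5,6]=1  [2,3,4,5,6]=2
  first=0(c) contributes 2
  first=1(a) contributes 3
|[w]| = 5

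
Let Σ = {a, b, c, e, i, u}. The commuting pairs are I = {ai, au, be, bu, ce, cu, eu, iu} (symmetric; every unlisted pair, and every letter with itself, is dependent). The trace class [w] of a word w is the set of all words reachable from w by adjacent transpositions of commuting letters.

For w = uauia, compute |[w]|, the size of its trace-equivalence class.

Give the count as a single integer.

0(u) covers ∅
1(a) covers ∅
2(u) covers 0:u
3(i) covers ∅
4(a) covers 1:a
floor of heap: 0:u, 1:a, 3:i
completions by unplaced set U, small U first (add the entries for U minus each lowest piece of U):
  |U|=1: {2}:1  {3}:1  {4}:1
  |U|=2: {0,2}:1  {1,4}:1  {2,3}:2  {2,4}:2  {3,4}:2
  |U|=3: {0,2,3}:3  {0,2,4}:3  {1,2,4}:3  {1,3,4}:3  {2,3,4}:6
  start at 0(u): 12
  start at 1(a): 12
  start at 3(i): 6
sum over floor = 30

30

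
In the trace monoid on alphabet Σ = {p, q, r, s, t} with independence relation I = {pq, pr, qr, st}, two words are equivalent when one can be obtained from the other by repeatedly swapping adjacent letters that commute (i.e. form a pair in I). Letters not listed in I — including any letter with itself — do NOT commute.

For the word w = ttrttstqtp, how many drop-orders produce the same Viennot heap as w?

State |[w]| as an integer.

4

piece 0:t — minimal
piece 1:t rests on {0:t}
piece 2:r rests on {1:t}
piece 3:t rests on {2:r}
piece 4:t rests on {3:t}
piece 5:s rests on {2:r}
piece 6:t rests on {4:t}
piece 7:q rests on {5:s, 6:t}
piece 8:t rests on {7:q}
piece 9:p rests on {8:t}
minimal pieces: {0:t}
ways to finish when only these pieces remain (= sum over removing one remaining piece with nothing left below it):
  1 left: {9}→1
  2 left: {8,9}→1
  3 left: {7,8,9}→1
  4 left: {5,7,8,9}→1  {6,7,8,9}→1
  5 left: {4,6,7,8,9}→1  {5,6,7,8,9}→2
  6 left: {3,4,6,7,8,9}→1  {4,5,6,7,8,9}→3
  7 left: {3,4,5,6,7,8,9}→4
  8 left: {2,3,4,5,6,7,8,9}→4
  placing 0:t first → 4 extensions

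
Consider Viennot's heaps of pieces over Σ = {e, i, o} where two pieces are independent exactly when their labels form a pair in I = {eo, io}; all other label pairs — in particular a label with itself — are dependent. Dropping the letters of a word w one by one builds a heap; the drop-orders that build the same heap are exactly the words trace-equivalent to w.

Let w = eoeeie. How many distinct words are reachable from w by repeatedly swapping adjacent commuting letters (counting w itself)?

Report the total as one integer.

6

piece 0:e — minimal
piece 1:o — minimal
piece 2:e rests on {0:e}
piece 3:e rests on {2:e}
piece 4:i rests on {3:e}
piece 5:e rests on {4:i}
minimal pieces: {0:e, 1:o}
ways to finish when only these pieces remain (= sum over removing one remaining piece with nothing left below it):
  1 left: {1}→1  {5}→1
  2 left: {1,5}→2  {4,5}→1
  3 left: {1,4,5}→3  {3,4,5}→1
  4 left: {1,3,4,5}→4  {2,3,4,5}→1
  placing 0:e first → 5 extensions
  placing 1:o first → 1 extensions
total linear extensions = 6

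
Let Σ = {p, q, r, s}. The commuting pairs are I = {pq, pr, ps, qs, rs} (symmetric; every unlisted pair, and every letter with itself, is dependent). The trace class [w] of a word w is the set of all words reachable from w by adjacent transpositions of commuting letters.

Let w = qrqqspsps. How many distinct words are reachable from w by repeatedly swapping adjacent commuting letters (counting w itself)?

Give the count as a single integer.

0(q) covers ∅
1(r) covers 0:q
2(q) covers 1:r
3(q) covers 2:q
4(s) covers ∅
5(p) covers ∅
6(s) covers 4:s
7(p) covers 5:p
8(s) covers 6:s
floor of heap: 0:q, 4:s, 5:p
completions by unplaced set U, small U first (add the entries for U minus each lowest piece of U):
  |U|=1: {3}:1  {7}:1  {8}:1
  |U|=2: {2,3}:1  {3,7}:2  {3,8}:2  {5,7}:1  {6,8}:1  {7,8}:2
  |U|=3: {1,2,3}:1  {2,3,7}:3  {2,3,8}:3  {3,5,7}:3  {3,6,8}:3  {3,7,8}:6  {4,6,8}:1  {5,7,8}:3  {6,7,8}:3
  |U|=4: {0,1,2,3}:1  {1,2,3,7}:4  {1,2,3,8}:4  {2,3,5,7}:6  {2,3,6,8}:6  {2,3,7,8}:12  {3,4,6,8}:4  {3,5,7,8}:12  {3,6,7,8}:12  {4,6,7,8}:4  {5,6,7,8}:6
  |U|=5: {0,1,2,3,7}:5  {0,1,2,3,8}:5  {1,2,3,5,7}:10  {1,2,3,6,8}:10  {1,2,3,7,8}:20  {2,3,4,6,8}:10  {2,3,5,7,8}:30  {2,3,6,7,8}:30  {3,4,6,7,8}:20  {3,5,6,7,8}:30  {4,5,6,7,8}:10
  |U|=6: {0,1,2,3,5,7}:15  {0,1,2,3,6,8}:15  {0,1,2,3,7,8}:30  {1,2,3,4,6,8}:20  {1,2,3,5,7,8}:60  {1,2,3,6,7,8}:60  {2,3,4,6,7,8}:60  {2,3,5,6,7,8}:90  {3,4,5,6,7,8}:60
  |U|=7: {0,1,2,3,4,6,8}:35  {0,1,2,3,5,7,8}:105  {0,1,2,3,6,7,8}:105  {1,2,3,4,6,7,8}:140  {1,2,3,5,6,7,8}:210  {2,3,4,5,6,7,8}:210
  start at 0(q): 560
  start at 4(s): 420
  start at 5(p): 280
sum over floor = 1260

1260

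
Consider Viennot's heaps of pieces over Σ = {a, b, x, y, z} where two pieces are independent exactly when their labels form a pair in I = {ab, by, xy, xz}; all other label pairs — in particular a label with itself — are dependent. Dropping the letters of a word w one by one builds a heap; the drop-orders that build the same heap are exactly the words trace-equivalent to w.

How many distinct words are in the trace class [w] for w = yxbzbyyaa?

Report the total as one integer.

#0=y has no predecessor
#1=x has no predecessor
#2=b depends on [1:x]
#3=z depends on [0:y, 2:b]
#4=b depends on [3:z]
#5=y depends on [3:z]
#6=y depends on [5:y]
#7=a depends on [6:y]
#8=a depends on [7:a]
sources: [0:y, 1:x]
N(rest) = Σ N(rest − s) over sources s of rest; N(one piece) = 1:
  size 1 → [4]=1  [8]=1
  size 2 → [4,8]=2  [7,8]=1
  size 3 → [4,7,8]=3  [6,7,8]=1
  size 4 → [4,6,7,8]=4  [5,6,7,8]=1
  size 5 → [4,5,6,7,8]=5
  size 6 → [3,4,5,6,7,8]=5
  size 7 → [0,3,4,5,6,7,8]=5  [2,3,4,5,6,7,8]=5
  first=0(y) contributes 5
  first=1(x) contributes 10
|[w]| = 15

15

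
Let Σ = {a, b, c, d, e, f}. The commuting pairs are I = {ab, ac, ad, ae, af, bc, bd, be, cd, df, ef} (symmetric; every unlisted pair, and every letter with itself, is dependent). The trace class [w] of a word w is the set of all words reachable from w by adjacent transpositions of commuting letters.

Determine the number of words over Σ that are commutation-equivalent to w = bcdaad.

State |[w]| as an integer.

#0=b has no predecessor
#1=c has no predecessor
#2=d has no predecessor
#3=a has no predecessor
#4=a depends on [3:a]
#5=d depends on [2:d]
sources: [0:b, 1:c, 2:d, 3:a]
N(rest) = Σ N(rest − s) over sources s of rest; N(one piece) = 1:
  size 1 → [0]=1  [1]=1  [4]=1  [5]=1
  size 2 → [0,1]=2  [0,4]=2  [0,5]=2  [1,4]=2  [1,5]=2  [2,5]=1  [3,4]=1  [4,5]=2
  size 3 → [0,1,4]=6  [0,1,5]=6  [0,2,5]=3  [0,3,4]=3  [0,4,5]=6  [1,2,5]=3  [1,3,4]=3  [1,4,5]=6  [2,4,5]=3  [3,4,5]=3
  size 4 → [0,1,2,5]=12  [0,1,3,4]=12  [0,1,4,5]=24  [0,2,4,5]=12  [0,3,4,5]=12  [1,2,4,5]=12  [1,3,4,5]=12  [2,3,4,5]=6
  first=0(b) contributes 30
  first=1(c) contributes 30
  first=2(d) contributes 60
  first=3(a) contributes 60
|[w]| = 180

180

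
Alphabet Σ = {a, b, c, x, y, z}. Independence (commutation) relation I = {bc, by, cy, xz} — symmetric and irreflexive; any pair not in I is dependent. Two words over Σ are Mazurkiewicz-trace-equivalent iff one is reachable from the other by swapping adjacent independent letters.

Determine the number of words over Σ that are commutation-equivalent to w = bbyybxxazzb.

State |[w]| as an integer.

#0=b has no predecessor
#1=b depends on [0:b]
#2=y has no predecessor
#3=y depends on [2:y]
#4=b depends on [1:b]
#5=x depends on [3:y, 4:b]
#6=x depends on [5:x]
#7=a depends on [6:x]
#8=z depends on [7:a]
#9=z depends on [8:z]
#10=b depends on [9:z]
sources: [0:b, 2:y]
N(rest) = Σ N(rest − s) over sources s of rest; N(one piece) = 1:
  size 1 → [10]=1
  size 2 → [9,10]=1
  size 3 → [8,9,10]=1
  size 4 → [7,8,9,10]=1
  size 5 → [6,7,8,9,10]=1
  size 6 → [5,6,7,8,9,10]=1
  size 7 → [3,5,6,7,8,9,10]=1  [4,5,6,7,8,9,10]=1
  size 8 → [1,4,5,6,7,8,9,10]=1  [2,3,5,6,7,8,9,10]=1  [3,4,5,6,7,8,9,10]=2
  size 9 → [0,1,4,5,6,7,8,9,10]=1  [1,3,4,5,6,7,8,9,10]=3  [2,3,4,5,6,7,8,9,10]=3
  first=0(b) contributes 6
  first=2(y) contributes 4
|[w]| = 10

10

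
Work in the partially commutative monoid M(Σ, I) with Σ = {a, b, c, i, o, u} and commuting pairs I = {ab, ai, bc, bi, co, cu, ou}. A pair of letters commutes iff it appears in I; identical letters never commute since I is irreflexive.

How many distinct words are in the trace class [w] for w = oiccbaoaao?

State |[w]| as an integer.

5

0(o) covers ∅
1(i) covers 0:o
2(c) covers 1:i
3(c) covers 2:c
4(b) covers 0:o
5(a) covers 3:c
6(o) covers 4:b, 5:a
7(a) covers 6:o
8(a) covers 7:a
9(o) covers 8:a
floor of heap: 0:o
completions by unplaced set U, small U first (add the entries for U minus each lowest piece of U):
  |U|=1: {9}:1
  |U|=2: {8,9}:1
  |U|=3: {7,8,9}:1
  |U|=4: {6,7,8,9}:1
  |U|=5: {4,6,7,8,9}:1  {5,6,7,8,9}:1
  |U|=6: {3,5,6,7,8,9}:1  {4,5,6,7,8,9}:2
  |U|=7: {2,3,5,6,7,8,9}:1  {3,4,5,6,7,8,9}:3
  |U|=8: {1,2,3,5,6,7,8,9}:1  {2,3,4,5,6,7,8,9}:4
  start at 0(o): 5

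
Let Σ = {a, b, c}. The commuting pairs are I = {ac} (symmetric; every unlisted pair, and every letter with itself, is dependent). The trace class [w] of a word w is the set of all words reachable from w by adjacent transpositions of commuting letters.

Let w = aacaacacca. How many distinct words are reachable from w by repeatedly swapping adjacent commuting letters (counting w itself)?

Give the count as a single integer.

210

drop 0:a onto floor
drop 1:a onto {0:a}
drop 2:c onto floor
drop 3:a onto {1:a}
drop 4:a onto {3:a}
drop 5:c onto {2:c}
drop 6:a onto {4:a}
drop 7:c onto {5:c}
drop 8:c onto {7:c}
drop 9:a onto {6:a}
ground layer = {0:a, 2:c}
drop-orders for the pieces not yet dropped (sum over which currently-grounded one goes next):
  1 to go: {8} 1  {9} 1
  2 to go: {6,9} 1  {7,8} 1  {8,9} 2
  3 to go: {4,6,9} 1  {5,7,8} 1  {6,8,9} 3  {7,8,9} 3
  4 to go: {2,5,7,8} 1  {3,4,6,9} 1  {4,6,8,9} 4  {5,7,8,9} 4  {6,7,8,9} 6
  5 to go: {1,3,4,6,9} 1  {2,5,7,8,9} 5  {3,4,6,8,9} 5  {4,6,7,8,9} 10  {5,6,7,8,9} 10
  6 to go: {0,1,3,4,6,9} 1  {1,3,4,6,8,9} 6  {2,5,6,7,8,9} 15  {3,4,6,7,8,9} 15  {4,5,6,7,8,9} 20
  7 to go: {0,1,3,4,6,8,9} 7  {1,3,4,6,7,8,9} 21  {2,4,5,6,7,8,9} 35  {3,4,5,6,7,8,9} 35
  8 to go: {0,1,3,4,6,7,8,9} 28  {1,3,4,5,6,7,8,9} 56  {2,3,4,5,6,7,8,9} 70
  if 0:a drops first: 126 orders
  if 2:c drops first: 84 orders
heap linearizations: 210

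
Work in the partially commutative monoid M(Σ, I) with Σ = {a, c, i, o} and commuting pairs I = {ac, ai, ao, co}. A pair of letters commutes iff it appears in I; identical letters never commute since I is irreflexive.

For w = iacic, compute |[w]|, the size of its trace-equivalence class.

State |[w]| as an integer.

#0=i has no predecessor
#1=a has no predecessor
#2=c depends on [0:i]
#3=i depends on [2:c]
#4=c depends on [3:i]
sources: [0:i, 1:a]
N(rest) = Σ N(rest − s) over sources s of rest; N(one piece) = 1:
  size 1 → [1]=1  [4]=1
  size 2 → [1,4]=2  [3,4]=1
  size 3 → [1,3,4]=3  [2,3,4]=1
  first=0(i) contributes 4
  first=1(a) contributes 1
|[w]| = 5

5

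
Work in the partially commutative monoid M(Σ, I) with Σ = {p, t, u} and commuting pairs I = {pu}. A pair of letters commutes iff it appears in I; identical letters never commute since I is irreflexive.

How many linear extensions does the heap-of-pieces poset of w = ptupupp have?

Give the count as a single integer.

0(p) covers ∅
1(t) covers 0:p
2(u) covers 1:t
3(p) covers 1:t
4(u) covers 2:u
5(p) covers 3:p
6(p) covers 5:p
floor of heap: 0:p
completions by unplaced set U, small U first (add the entries for U minus each lowest piece of U):
  |U|=1: {4}:1  {6}:1
  |U|=2: {2,4}:1  {4,6}:2  {5,6}:1
  |U|=3: {2,4,6}:3  {3,5,6}:1  {4,5,6}:3
  |U|=4: {2,4,5,6}:6  {3,4,5,6}:4
  |U|=5: {2,3,4,5,6}:10
  start at 0(p): 10

10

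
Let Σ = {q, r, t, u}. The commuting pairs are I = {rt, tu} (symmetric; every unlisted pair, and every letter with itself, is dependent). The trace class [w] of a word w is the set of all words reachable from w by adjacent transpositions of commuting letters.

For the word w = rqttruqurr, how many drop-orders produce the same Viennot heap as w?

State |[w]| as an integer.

6

piece 0:r — minimal
piece 1:q rests on {0:r}
piece 2:t rests on {1:q}
piece 3:t rests on {2:t}
piece 4:r rests on {1:q}
piece 5:u rests on {4:r}
piece 6:q rests on {3:t, 5:u}
piece 7:u rests on {6:q}
piece 8:r rests on {7:u}
piece 9:r rests on {8:r}
minimal pieces: {0:r}
ways to finish when only these pieces remain (= sum over removing one remaining piece with nothing left below it):
  1 left: {9}→1
  2 left: {8,9}→1
  3 left: {7,8,9}→1
  4 left: {6,7,8,9}→1
  5 left: {3,6,7,8,9}→1  {5,6,7,8,9}→1
  6 left: {2,3,6,7,8,9}→1  {3,5,6,7,8,9}→2  {4,5,6,7,8,9}→1
  7 left: {2,3,5,6,7,8,9}→3  {3,4,5,6,7,8,9}→3
  8 left: {2,3,4,5,6,7,8,9}→6
  placing 0:r first → 6 extensions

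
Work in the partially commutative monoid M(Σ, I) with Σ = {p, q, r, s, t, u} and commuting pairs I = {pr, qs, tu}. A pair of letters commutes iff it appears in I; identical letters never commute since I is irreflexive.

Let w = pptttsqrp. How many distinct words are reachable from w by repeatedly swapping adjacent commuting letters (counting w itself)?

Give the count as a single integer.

#0=p has no predecessor
#1=p depends on [0:p]
#2=t depends on [1:p]
#3=t depends on [2:t]
#4=t depends on [3:t]
#5=s depends on [4:t]
#6=q depends on [4:t]
#7=r depends on [5:s, 6:q]
#8=p depends on [5:s, 6:q]
sources: [0:p]
N(rest) = Σ N(rest − s) over sources s of rest; N(one piece) = 1:
  size 1 → [7]=1  [8]=1
  size 2 → [7,8]=2
  size 3 → [5,7,8]=2  [6,7,8]=2
  size 4 → [5,6,7,8]=4
  size 5 → [4,5,6,7,8]=4
  size 6 → [3,4,5,6,7,8]=4
  size 7 → [2,3,4,5,6,7,8]=4
  first=0(p) contributes 4

4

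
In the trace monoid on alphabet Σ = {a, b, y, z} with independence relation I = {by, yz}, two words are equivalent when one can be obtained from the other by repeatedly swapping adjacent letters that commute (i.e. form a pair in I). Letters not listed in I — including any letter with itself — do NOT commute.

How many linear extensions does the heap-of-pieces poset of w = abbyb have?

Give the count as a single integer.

#0=a has no predecessor
#1=b depends on [0:a]
#2=b depends on [1:b]
#3=y depends on [0:a]
#4=b depends on [2:b]
sources: [0:a]
N(rest) = Σ N(rest − s) over sources s of rest; N(one piece) = 1:
  size 1 → [3]=1  [4]=1
  size 2 → [2,4]=1  [3,4]=2
  size 3 → [1,2,4]=1  [2,3,4]=3
  first=0(a) contributes 4

4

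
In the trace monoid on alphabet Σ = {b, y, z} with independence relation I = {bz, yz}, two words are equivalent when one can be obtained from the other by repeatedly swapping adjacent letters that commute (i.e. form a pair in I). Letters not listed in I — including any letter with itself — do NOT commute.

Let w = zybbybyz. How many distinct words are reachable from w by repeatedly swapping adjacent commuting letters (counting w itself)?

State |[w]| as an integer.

28

drop 0:z onto floor
drop 1:y onto floor
drop 2:b onto {1:y}
drop 3:b onto {2:b}
drop 4:y onto {3:b}
drop 5:b onto {4:y}
drop 6:y onto {5:b}
drop 7:z onto {0:z}
ground layer = {0:z, 1:y}
drop-orders for the pieces not yet dropped (sum over which currently-grounded one goes next):
  1 to go: {6} 1  {7} 1
  2 to go: {0,7} 1  {5,6} 1  {6,7} 2
  3 to go: {0,6,7} 3  {4,5,6} 1  {5,6,7} 3
  4 to go: {0,5,6,7} 6  {3,4,5,6} 1  {4,5,6,7} 4
  5 to go: {0,4,5,6,7} 10  {2,3,4,5,6} 1  {3,4,5,6,7} 5
  6 to go: {0,3,4,5,6,7} 15  {1,2,3,4,5,6} 1  {2,3,4,5,6,7} 6
  if 0:z drops first: 7 orders
  if 1:y drops first: 21 orders
heap linearizations: 28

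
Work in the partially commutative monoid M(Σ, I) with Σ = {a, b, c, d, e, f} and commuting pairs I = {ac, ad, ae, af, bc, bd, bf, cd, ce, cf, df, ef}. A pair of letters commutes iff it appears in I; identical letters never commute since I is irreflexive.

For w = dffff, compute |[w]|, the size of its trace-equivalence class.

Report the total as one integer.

drop 0:d onto floor
drop 1:f onto floor
drop 2:f onto {1:f}
drop 3:f onto {2:f}
drop 4:f onto {3:f}
ground layer = {0:d, 1:f}
drop-orders for the pieces not yet dropped (sum over which currently-grounded one goes next):
  1 to go: {0} 1  {4} 1
  2 to go: {0,4} 2  {3,4} 1
  3 to go: {0,3,4} 3  {2,3,4} 1
  if 0:d drops first: 1 orders
  if 1:f drops first: 4 orders
heap linearizations: 5

5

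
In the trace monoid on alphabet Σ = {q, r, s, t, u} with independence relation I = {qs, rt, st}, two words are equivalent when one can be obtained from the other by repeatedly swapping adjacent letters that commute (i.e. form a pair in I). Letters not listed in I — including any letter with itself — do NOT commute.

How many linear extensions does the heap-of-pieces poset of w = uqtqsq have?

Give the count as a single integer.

5

0(u) covers ∅
1(q) covers 0:u
2(t) covers 1:q
3(q) covers 2:t
4(s) covers 0:u
5(q) covers 3:q
floor of heap: 0:u
completions by unplaced set U, small U first (add the entries for U minus each lowest piece of U):
  |U|=1: {4}:1  {5}:1
  |U|=2: {3,5}:1  {4,5}:2
  |U|=3: {2,3,5}:1  {3,4,5}:3
  |U|=4: {1,2,3,5}:1  {2,3,4,5}:4
  start at 0(u): 5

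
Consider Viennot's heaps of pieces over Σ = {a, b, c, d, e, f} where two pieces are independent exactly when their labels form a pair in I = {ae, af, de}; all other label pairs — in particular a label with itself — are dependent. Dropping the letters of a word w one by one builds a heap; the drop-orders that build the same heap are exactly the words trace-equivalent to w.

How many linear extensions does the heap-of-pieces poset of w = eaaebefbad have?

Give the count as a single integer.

0(e) covers ∅
1(a) covers ∅
2(a) covers 1:a
3(e) covers 0:e
4(b) covers 2:a, 3:e
5(e) covers 4:b
6(f) covers 5:e
7(b) covers 6:f
8(a) covers 7:b
9(d) covers 8:a
floor of heap: 0:e, 1:a
completions by unplaced set U, small U first (add the entries for U minus each lowest piece of U):
  |U|=1: {9}:1
  |U|=2: {8,9}:1
  |U|=3: {7,8,9}:1
  |U|=4: {6,7,8,9}:1
  |U|=5: {5,6,7,8,9}:1
  |U|=6: {4,5,6,7,8,9}:1
  |U|=7: {2,4,5,6,7,8,9}:1  {3,4,5,6,7,8,9}:1
  |U|=8: {0,3,4,5,6,7,8,9}:1  {1,2,4,5,6,7,8,9}:1  {2,3,4,5,6,7,8,9}:2
  start at 0(e): 3
  start at 1(a): 3
sum over floor = 6

6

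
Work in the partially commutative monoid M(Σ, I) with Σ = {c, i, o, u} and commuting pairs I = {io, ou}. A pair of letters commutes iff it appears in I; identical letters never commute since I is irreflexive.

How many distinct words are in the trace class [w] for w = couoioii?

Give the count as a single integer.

35

piece 0:c — minimal
piece 1:o rests on {0:c}
piece 2:u rests on {0:c}
piece 3:o rests on {1:o}
piece 4:i rests on {2:u}
piece 5:o rests on {3:o}
piece 6:i rests on {4:i}
piece 7:i rests on {6:i}
minimal pieces: {0:c}
ways to finish when only these pieces remain (= sum over removing one remaining piece with nothing left below it):
  1 left: {5}→1  {7}→1
  2 left: {3,5}→1  {5,7}→2  {6,7}→1
  3 left: {1,3,5}→1  {3,5,7}→3  {4,6,7}→1  {5,6,7}→3
  4 left: {1,3,5,7}→4  {2,4,6,7}→1  {3,5,6,7}→6  {4,5,6,7}→4
  5 left: {1,3,5,6,7}→10  {2,4,5,6,7}→5  {3,4,5,6,7}→10
  6 left: {1,3,4,5,6,7}→20  {2,3,4,5,6,7}→15
  placing 0:c first → 35 extensions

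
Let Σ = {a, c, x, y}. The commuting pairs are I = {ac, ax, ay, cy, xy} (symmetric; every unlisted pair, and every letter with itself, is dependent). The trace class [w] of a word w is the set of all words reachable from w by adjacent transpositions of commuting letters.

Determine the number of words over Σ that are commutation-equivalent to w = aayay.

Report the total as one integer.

10

piece 0:a — minimal
piece 1:a rests on {0:a}
piece 2:y — minimal
piece 3:a rests on {1:a}
piece 4:y rests on {2:y}
minimal pieces: {0:a, 2:y}
ways to finish when only these pieces remain (= sum over removing one remaining piece with nothing left below it):
  1 left: {3}→1  {4}→1
  2 left: {1,3}→1  {2,4}→1  {3,4}→2
  3 left: {0,1,3}→1  {1,3,4}→3  {2,3,4}→3
  placing 0:a first → 6 extensions
  placing 2:y first → 4 extensions
total linear extensions = 10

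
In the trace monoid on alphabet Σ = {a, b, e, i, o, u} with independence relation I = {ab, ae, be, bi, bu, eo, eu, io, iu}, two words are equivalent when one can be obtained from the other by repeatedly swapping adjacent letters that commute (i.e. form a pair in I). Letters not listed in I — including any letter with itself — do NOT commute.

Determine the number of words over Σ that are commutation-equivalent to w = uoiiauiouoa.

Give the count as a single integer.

30

#0=u has no predecessor
#1=o depends on [0:u]
#2=i has no predecessor
#3=i depends on [2:i]
#4=a depends on [1:o, 3:i]
#5=u depends on [4:a]
#6=i depends on [4:a]
#7=o depends on [5:u]
#8=u depends on [7:o]
#9=o depends on [8:u]
#10=a depends on [6:i, 9:o]
sources: [0:u, 2:i]
N(rest) = Σ N(rest − s) over sources s of rest; N(one piece) = 1:
  size 1 → [10]=1
  size 2 → [6,10]=1  [9,10]=1
  size 3 → [6,9,10]=2  [8,9,10]=1
  size 4 → [6,8,9,10]=3  [7,8,9,10]=1
  size 5 → [5,7,8,9,10]=1  [6,7,8,9,10]=4
  size 6 → [5,6,7,8,9,10]=5
  size 7 → [4,5,6,7,8,9,10]=5
  size 8 → [1,4,5,6,7,8,9,10]=5  [3,4,5,6,7,8,9,10]=5
  size 9 → [0,1,4,5,6,7,8,9,10]=5  [1,3,4,5,6,7,8,9,10]=10  [2,3,4,5,6,7,8,9,10]=5
  first=0(u) contributes 15
  first=2(i) contributes 15
|[w]| = 30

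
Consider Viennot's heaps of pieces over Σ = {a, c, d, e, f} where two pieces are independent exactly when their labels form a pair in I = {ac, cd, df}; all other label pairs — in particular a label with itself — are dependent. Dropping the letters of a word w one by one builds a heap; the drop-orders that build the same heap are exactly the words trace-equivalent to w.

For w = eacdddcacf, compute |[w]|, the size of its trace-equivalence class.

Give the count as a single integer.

0(e) covers ∅
1(a) covers 0:e
2(c) covers 0:e
3(d) covers 1:a
4(d) covers 3:d
5(d) covers 4:d
6(c) covers 2:c
7(a) covers 5:d
8(c) covers 6:c
9(f) covers 7:a, 8:c
floor of heap: 0:e
completions by unplaced set U, small U first (add the entries for U minus each lowest piece of U):
  |U|=1: {9}:1
  |U|=2: {7,9}:1  {8,9}:1
  |U|=3: {5,7,9}:1  {6,8,9}:1  {7,8,9}:2
  |U|=4: {2,6,8,9}:1  {4,5,7,9}:1  {5,7,8,9}:3  {6,7,8,9}:3
  |U|=5: {2,6,7,8,9}:4  {3,4,5,7,9}:1  {4,5,7,8,9}:4  {5,6,7,8,9}:6
  |U|=6: {1,3,4,5,7,9}:1  {2,5,6,7,8,9}:10  {3,4,5,7,8,9}:5  {4,5,6,7,8,9}:10
  |U|=7: {1,3,4,5,7,8,9}:6  {2,4,5,6,7,8,9}:20  {3,4,5,6,7,8,9}:15
  |U|=8: {1,3,4,5,6,7,8,9}:21  {2,3,4,5,6,7,8,9}:35
  start at 0(e): 56

56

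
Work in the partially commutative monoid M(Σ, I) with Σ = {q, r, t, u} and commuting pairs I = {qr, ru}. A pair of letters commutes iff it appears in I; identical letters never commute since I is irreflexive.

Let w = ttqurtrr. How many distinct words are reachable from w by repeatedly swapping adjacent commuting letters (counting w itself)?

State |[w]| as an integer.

piece 0:t — minimal
piece 1:t rests on {0:t}
piece 2:q rests on {1:t}
piece 3:u rests on {2:q}
piece 4:r rests on {1:t}
piece 5:t rests on {3:u, 4:r}
piece 6:r rests on {5:t}
piece 7:r rests on {6:r}
minimal pieces: {0:t}
ways to finish when only these pieces remain (= sum over removing one remaining piece with nothing left below it):
  1 left: {7}→1
  2 left: {6,7}→1
  3 left: {5,6,7}→1
  4 left: {3,5,6,7}→1  {4,5,6,7}→1
  5 left: {2,3,5,6,7}→1  {3,4,5,6,7}→2
  6 left: {2,3,4,5,6,7}→3
  placing 0:t first → 3 extensions

3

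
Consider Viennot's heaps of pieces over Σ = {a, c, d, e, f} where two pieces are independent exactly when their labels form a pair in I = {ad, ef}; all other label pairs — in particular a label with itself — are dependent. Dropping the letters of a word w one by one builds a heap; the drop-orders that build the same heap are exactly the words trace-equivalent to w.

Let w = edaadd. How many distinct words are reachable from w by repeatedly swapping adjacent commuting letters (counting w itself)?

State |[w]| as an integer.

10

piece 0:e — minimal
piece 1:d rests on {0:e}
piece 2:a rests on {0:e}
piece 3:a rests on {2:a}
piece 4:d rests on {1:d}
piece 5:d rests on {4:d}
minimal pieces: {0:e}
ways to finish when only these pieces remain (= sum over removing one remaining piece with nothing left below it):
  1 left: {3}→1  {5}→1
  2 left: {2,3}→1  {3,5}→2  {4,5}→1
  3 left: {1,4,5}→1  {2,3,5}→3  {3,4,5}→3
  4 left: {1,3,4,5}→4  {2,3,4,5}→6
  placing 0:e first → 10 extensions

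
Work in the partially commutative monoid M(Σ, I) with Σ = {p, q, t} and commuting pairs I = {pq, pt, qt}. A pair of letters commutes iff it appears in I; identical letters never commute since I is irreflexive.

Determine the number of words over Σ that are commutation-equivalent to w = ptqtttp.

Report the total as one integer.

105

#0=p has no predecessor
#1=t has no predecessor
#2=q has no predecessor
#3=t depends on [1:t]
#4=t depends on [3:t]
#5=t depends on [4:t]
#6=p depends on [0:p]
sources: [0:p, 1:t, 2:q]
N(rest) = Σ N(rest − s) over sources s of rest; N(one piece) = 1:
  size 1 → [2]=1  [5]=1  [6]=1
  size 2 → [0,6]=1  [2,5]=2  [2,6]=2  [4,5]=1  [5,6]=2
  size 3 → [0,2,6]=3  [0,5,6]=3  [2,4,5]=3  [2,5,6]=6  [3,4,5]=1  [4,5,6]=3
  size 4 → [0,2,5,6]=12  [0,4,5,6]=6  [1,3,4,5]=1  [2,3,4,5]=4  [2,4,5,6]=12  [3,4,5,6]=4
  size 5 → [0,2,4,5,6]=30  [0,3,4,5,6]=10  [1,2,3,4,5]=5  [1,3,4,5,6]=5  [2,3,4,5,6]=20
  first=0(p) contributes 30
  first=1(t) contributes 60
  first=2(q) contributes 15
|[w]| = 105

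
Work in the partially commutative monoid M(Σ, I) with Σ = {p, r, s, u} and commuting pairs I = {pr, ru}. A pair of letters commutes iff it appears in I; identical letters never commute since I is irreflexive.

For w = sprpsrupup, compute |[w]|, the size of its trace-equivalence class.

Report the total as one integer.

15

0(s) covers ∅
1(p) covers 0:s
2(r) covers 0:s
3(p) covers 1:p
4(s) covers 2:r, 3:p
5(r) covers 4:s
6(u) covers 4:s
7(p) covers 6:u
8(u) covers 7:p
9(p) covers 8:u
floor of heap: 0:s
completions by unplaced set U, small U first (add the entries for U minus each lowest piece of U):
  |U|=1: {5}:1  {9}:1
  |U|=2: {5,9}:2  {8,9}:1
  |U|=3: {5,8,9}:3  {7,8,9}:1
  |U|=4: {5,7,8,9}:4  {6,7,8,9}:1
  |U|=5: {5,6,7,8,9}:5
  |U|=6: {4,5,6,7,8,9}:5
  |U|=7: {2,4,5,6,7,8,9}:5  {3,4,5,6,7,8,9}:5
  |U|=8: {1,3,4,5,6,7,8,9}:5  {2,3,4,5,6,7,8,9}:10
  start at 0(s): 15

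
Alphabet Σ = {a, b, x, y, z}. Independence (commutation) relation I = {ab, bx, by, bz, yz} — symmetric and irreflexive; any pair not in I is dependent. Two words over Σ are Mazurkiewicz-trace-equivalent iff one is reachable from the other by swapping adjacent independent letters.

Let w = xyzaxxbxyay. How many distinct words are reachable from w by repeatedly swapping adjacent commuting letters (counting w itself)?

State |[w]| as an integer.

piece 0:x — minimal
piece 1:y rests on {0:x}
piece 2:z rests on {0:x}
piece 3:a rests on {1:y, 2:z}
piece 4:x rests on {3:a}
piece 5:x rests on {4:x}
piece 6:b — minimal
piece 7:x rests on {5:x}
piece 8:y rests on {7:x}
piece 9:a rests on {8:y}
piece 10:y rests on {9:a}
minimal pieces: {0:x, 6:b}
ways to finish when only these pieces remain (= sum over removing one remaining piece with nothing left below it):
  1 left: {6}→1  {10}→1
  2 left: {6,10}→2  {9,10}→1
  3 left: {6,9,10}→3  {8,9,10}→1
  4 left: {6,8,9,10}→4  {7,8,9,10}→1
  5 left: {5,7,8,9,10}→1  {6,7,8,9,10}→5
  6 left: {4,5,7,8,9,10}→1  {5,6,7,8,9,10}→6
  7 left: {3,4,5,7,8,9,10}→1  {4,5,6,7,8,9,10}→7
  8 left: {1,3,4,5,7,8,9,10}→1  {2,3,4,5,7,8,9,10}→1  {3,4,5,6,7,8,9,10}→8
  9 left: {1,2,3,4,5,7,8,9,10}→2  {1,3,4,5,6,7,8,9,10}→9  {2,3,4,5,6,7,8,9,10}→9
  placing 0:x first → 20 extensions
  placing 6:b first → 2 extensions
total linear extensions = 22

22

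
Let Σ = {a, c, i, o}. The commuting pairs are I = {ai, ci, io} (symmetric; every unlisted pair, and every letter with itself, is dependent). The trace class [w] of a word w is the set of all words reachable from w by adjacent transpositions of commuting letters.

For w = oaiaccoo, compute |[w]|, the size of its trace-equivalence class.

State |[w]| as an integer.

8

0(o) covers ∅
1(a) covers 0:o
2(i) covers ∅
3(a) covers 1:a
4(c) covers 3:a
5(c) covers 4:c
6(o) covers 5:c
7(o) covers 6:o
floor of heap: 0:o, 2:i
completions by unplaced set U, small U first (add the entries for U minus each lowest piece of U):
  |U|=1: {2}:1  {7}:1
  |U|=2: {2,7}:2  {6,7}:1
  |U|=3: {2,6,7}:3  {5,6,7}:1
  |U|=4: {2,5,6,7}:4  {4,5,6,7}:1
  |U|=5: {2,4,5,6,7}:5  {3,4,5,6,7}:1
  |U|=6: {1,3,4,5,6,7}:1  {2,3,4,5,6,7}:6
  start at 0(o): 7
  start at 2(i): 1
sum over floor = 8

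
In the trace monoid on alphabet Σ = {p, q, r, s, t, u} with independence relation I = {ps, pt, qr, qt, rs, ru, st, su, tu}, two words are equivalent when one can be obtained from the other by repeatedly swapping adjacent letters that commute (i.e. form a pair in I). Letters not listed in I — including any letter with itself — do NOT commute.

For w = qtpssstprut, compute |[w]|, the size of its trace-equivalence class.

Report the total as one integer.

3648

piece 0:q — minimal
piece 1:t — minimal
piece 2:p rests on {0:q}
piece 3:s rests on {0:q}
piece 4:s rests on {3:s}
piece 5:s rests on {4:s}
piece 6:t rests on {1:t}
piece 7:p rests on {2:p}
piece 8:r rests on {6:t, 7:p}
piece 9:u rests on {7:p}
piece 10:t rests on {8:r}
minimal pieces: {0:q, 1:t}
ways to finish when only these pieces remain (= sum over removing one remaining piece with nothing left below it):
  1 left: {5}→1  {9}→1  {10}→1
  2 left: {4,5}→1  {5,9}→2  {5,10}→2  {8,10}→1  {9,10}→2
  3 left: {3,4,5}→1  {4,5,9}→3  {4,5,10}→3  {5,8,10}→3  {5,9,10}→6  {6,8,10}→1  {8,9,10}→3
  4 left: {1,6,8,10}→1  {3,4,5,9}→4  {3,4,5,10}→4  {4,5,8,10}→6  {4,5,9,10}→12  {5,6,8,10}→4  {5,8,9,10}→12  {6,8,9,10}→4  {7,8,9,10}→3
  5 left: {1,5,6,8,10}→5  {1,6,8,9,10}→5  {2,7,8,9,10}→3  {3,4,5,8,10}→10  {3,4,5,9,10}→20  {4,5,6,8,10}→10  {4,5,8,9,10}→30  {5,6,8,9,10}→20  {5,7,8,9,10}→15  {6,7,8,9,10}→7
  6 left: {1,4,5,6,8,10}→15  {1,5,6,8,9,10}→30  {1,6,7,8,9,10}→12  {2,5,7,8,9,10}→18  {2,6,7,8,9,10}→10  {3,4,5,6,8,10}→20  {3,4,5,8,9,10}→60  {4,5,6,8,9,10}→60  {4,5,7,8,9,10}→45  {5,6,7,8,9,10}→42
  7 left: {1,2,6,7,8,9,10}→22  {1,3,4,5,6,8,10}→35  {1,4,5,6,8,9,10}→105  {1,5,6,7,8,9,10}→84  {2,4,5,7,8,9,10}→63  {2,5,6,7,8,9,10}→70  {3,4,5,6,8,9,10}→140  {3,4,5,7,8,9,10}→105  {4,5,6,7,8,9,10}→147
  8 left: {1,2,5,6,7,8,9,10}→176  {1,3,4,5,6,8,9,10}→280  {1,4,5,6,7,8,9,10}→336  {2,3,4,5,7,8,9,10}→168  {2,4,5,6,7,8,9,10}→280  {3,4,5,6,7,8,9,10}→392
  9 left: {0,2,3,4,5,7,8,9,10}→168  {1,2,4,5,6,7,8,9,10}→792  {1,3,4,5,6,7,8,9,10}→1008  {2,3,4,5,6,7,8,9,10}→840
  placing 0:q first → 2640 extensions
  placing 1:t first → 1008 extensions
total linear extensions = 3648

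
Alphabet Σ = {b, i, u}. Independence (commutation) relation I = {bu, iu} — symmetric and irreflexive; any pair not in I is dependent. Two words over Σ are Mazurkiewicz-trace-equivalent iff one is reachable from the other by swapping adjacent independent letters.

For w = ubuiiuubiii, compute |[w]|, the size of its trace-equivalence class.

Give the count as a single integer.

piece 0:u — minimal
piece 1:b — minimal
piece 2:u rests on {0:u}
piece 3:i rests on {1:b}
piece 4:i rests on {3:i}
piece 5:u rests on {2:u}
piece 6:u rests on {5:u}
piece 7:b rests on {4:i}
piece 8:i rests on {7:b}
piece 9:i rests on {8:i}
piece 10:i rests on {9:i}
minimal pieces: {0:u, 1:b}
ways to finish when only these pieces remain (= sum over removing one remaining piece with nothing left below it):
  1 left: {6}→1  {10}→1
  2 left: {5,6}→1  {6,10}→2  {9,10}→1
  3 left: {2,5,6}→1  {5,6,10}→3  {6,9,10}→3  {8,9,10}→1
  4 left: {0,2,5,6}→1  {2,5,6,10}→4  {5,6,9,10}→6  {6,8,9,10}→4  {7,8,9,10}→1
  5 left: {0,2,5,6,10}→5  {2,5,6,9,10}→10  {4,7,8,9,10}→1  {5,6,8,9,10}→10  {6,7,8,9,10}→5
  6 left: {0,2,5,6,9,10}→15  {2,5,6,8,9,10}→20  {3,4,7,8,9,10}→1  {4,6,7,8,9,10}→6  {5,6,7,8,9,10}→15
  7 left: {0,2,5,6,8,9,10}→35  {1,3,4,7,8,9,10}→1  {2,5,6,7,8,9,10}→35  {3,4,6,7,8,9,10}→7  {4,5,6,7,8,9,10}→21
  8 left: {0,2,5,6,7,8,9,10}→70  {1,3,4,6,7,8,9,10}→8  {2,4,5,6,7,8,9,10}→56  {3,4,5,6,7,8,9,10}→28
  9 left: {0,2,4,5,6,7,8,9,10}→126  {1,3,4,5,6,7,8,9,10}→36  {2,3,4,5,6,7,8,9,10}→84
  placing 0:u first → 120 extensions
  placing 1:b first → 210 extensions
total linear extensions = 330

330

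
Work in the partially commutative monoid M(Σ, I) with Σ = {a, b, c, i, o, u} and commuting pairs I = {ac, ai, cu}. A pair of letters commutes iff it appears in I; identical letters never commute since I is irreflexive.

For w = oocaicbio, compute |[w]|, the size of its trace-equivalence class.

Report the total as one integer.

piece 0:o — minimal
piece 1:o rests on {0:o}
piece 2:c rests on {1:o}
piece 3:a rests on {1:o}
piece 4:i rests on {2:c}
piece 5:c rests on {4:i}
piece 6:b rests on {3:a, 5:c}
piece 7:i rests on {6:b}
piece 8:o rests on {7:i}
minimal pieces: {0:o}
ways to finish when only these pieces remain (= sum over removing one remaining piece with nothing left below it):
  1 left: {8}→1
  2 left: {7,8}→1
  3 left: {6,7,8}→1
  4 left: {3,6,7,8}→1  {5,6,7,8}→1
  5 left: {3,5,6,7,8}→2  {4,5,6,7,8}→1
  6 left: {2,4,5,6,7,8}→1  {3,4,5,6,7,8}→3
  7 left: {2,3,4,5,6,7,8}→4
  placing 0:o first → 4 extensions

4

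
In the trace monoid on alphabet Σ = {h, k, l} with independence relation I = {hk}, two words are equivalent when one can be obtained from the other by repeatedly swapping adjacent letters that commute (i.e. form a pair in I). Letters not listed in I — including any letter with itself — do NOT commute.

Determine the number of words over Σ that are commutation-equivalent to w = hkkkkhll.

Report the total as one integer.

0(h) covers ∅
1(k) covers ∅
2(k) covers 1:k
3(k) covers 2:k
4(k) covers 3:k
5(h) covers 0:h
6(l) covers 4:k, 5:h
7(l) covers 6:l
floor of heap: 0:h, 1:k
completions by unplaced set U, small U first (add the entries for U minus each lowest piece of U):
  |U|=1: {7}:1
  |U|=2: {6,7}:1
  |U|=3: {4,6,7}:1  {5,6,7}:1
  |U|=4: {0,5,6,7}:1  {3,4,6,7}:1  {4,5,6,7}:2
  |U|=5: {0,4,5,6,7}:3  {2,3,4,6,7}:1  {3,4,5,6,7}:3
  |U|=6: {0,3,4,5,6,7}:6  {1,2,3,4,6,7}:1  {2,3,4,5,6,7}:4
  start at 0(h): 5
  start at 1(k): 10
sum over floor = 15

15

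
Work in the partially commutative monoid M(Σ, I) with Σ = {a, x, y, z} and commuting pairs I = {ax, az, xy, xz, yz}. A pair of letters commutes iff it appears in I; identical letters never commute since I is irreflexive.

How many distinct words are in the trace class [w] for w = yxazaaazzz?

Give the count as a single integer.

0(y) covers ∅
1(x) covers ∅
2(a) covers 0:y
3(z) covers ∅
4(a) covers 2:a
5(a) covers 4:a
6(a) covers 5:a
7(z) covers 3:z
8(z) covers 7:z
9(z) covers 8:z
floor of heap: 0:y, 1:x, 3:z
completions by unplaced set U, small U first (add the entries for U minus each lowest piece of U):
  |U|=1: {1}:1  {6}:1  {9}:1
  |U|=2: {1,6}:2  {1,9}:2  {5,6}:1  {6,9}:2  {8,9}:1
  |U|=3: {1,5,6}:3  {1,6,9}:6  {1,8,9}:3  {4,5,6}:1  {5,6,9}:3  {6,8,9}:3  {7,8,9}:1
  |U|=4: {1,4,5,6}:4  {1,5,6,9}:12  {1,6,8,9}:12  {1,7,8,9}:4  {2,4,5,6}:1  {3,7,8,9}:1  {4,5,6,9}:4  {5,6,8,9}:6  {6,7,8,9}:4
  |U|=5: {0,2,4,5,6}:1  {1,2,4,5,6}:5  {1,3,7,8,9}:5  {1,4,5,6,9}:20  {1,5,6,8,9}:30  {1,6,7,8,9}:20  {2,4,5,6,9}:5  {3,6,7,8,9}:5  {4,5,6,8,9}:10  {5,6,7,8,9}:10
  |U|=6: {0,1,2,4,5,6}:6  {0,2,4,5,6,9}:6  {1,2,4,5,6,9}:30  {1,3,6,7,8,9}:30  {1,4,5,6,8,9}:60  {1,5,6,7,8,9}:60  {2,4,5,6,8,9}:15  {3,5,6,7,8,9}:15  {4,5,6,7,8,9}:20
  |U|=7: {0,1,2,4,5,6,9}:42  {0,2,4,5,6,8,9}:21  {1,2,4,5,6,8,9}:105  {1,3,5,6,7,8,9}:105  {1,4,5,6,7,8,9}:140  {2,4,5,6,7,8,9}:35  {3,4,5,6,7,8,9}:35
  |U|=8: {0,1,2,4,5,6,8,9}:168  {0,2,4,5,6,7,8,9}:56  {1,2,4,5,6,7,8,9}:280  {1,3,4,5,6,7,8,9}:280  {2,3,4,5,6,7,8,9}:70
  start at 0(y): 630
  start at 1(x): 126
  start at 3(z): 504
sum over floor = 1260

1260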